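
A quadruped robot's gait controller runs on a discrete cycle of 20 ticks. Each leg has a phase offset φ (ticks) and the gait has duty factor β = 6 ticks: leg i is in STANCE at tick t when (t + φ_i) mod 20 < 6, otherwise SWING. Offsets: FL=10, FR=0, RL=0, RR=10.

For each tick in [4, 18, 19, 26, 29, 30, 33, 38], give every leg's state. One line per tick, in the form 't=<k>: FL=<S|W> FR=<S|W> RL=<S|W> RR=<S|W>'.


t=4: phase=(14,4,4,14) vs β=6 → FL=W FR=S RL=S RR=W
t=18: phase=(8,18,18,8) vs β=6 → FL=W FR=W RL=W RR=W
t=19: phase=(9,19,19,9) vs β=6 → FL=W FR=W RL=W RR=W
t=26: phase=(16,6,6,16) vs β=6 → FL=W FR=W RL=W RR=W
t=29: phase=(19,9,9,19) vs β=6 → FL=W FR=W RL=W RR=W
t=30: phase=(0,10,10,0) vs β=6 → FL=S FR=W RL=W RR=S
t=33: phase=(3,13,13,3) vs β=6 → FL=S FR=W RL=W RR=S
t=38: phase=(8,18,18,8) vs β=6 → FL=W FR=W RL=W RR=W

t=4: FL=W FR=S RL=S RR=W
t=18: FL=W FR=W RL=W RR=W
t=19: FL=W FR=W RL=W RR=W
t=26: FL=W FR=W RL=W RR=W
t=29: FL=W FR=W RL=W RR=W
t=30: FL=S FR=W RL=W RR=S
t=33: FL=S FR=W RL=W RR=S
t=38: FL=W FR=W RL=W RR=W


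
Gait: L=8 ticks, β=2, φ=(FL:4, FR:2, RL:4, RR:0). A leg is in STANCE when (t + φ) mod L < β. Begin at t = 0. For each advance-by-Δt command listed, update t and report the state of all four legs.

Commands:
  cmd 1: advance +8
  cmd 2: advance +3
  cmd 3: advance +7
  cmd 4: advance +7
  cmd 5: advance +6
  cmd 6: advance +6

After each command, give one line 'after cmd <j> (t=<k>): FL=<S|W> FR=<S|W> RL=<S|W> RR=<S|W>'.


after cmd 1 (t=8): FL=W FR=W RL=W RR=S
after cmd 2 (t=11): FL=W FR=W RL=W RR=W
after cmd 3 (t=18): FL=W FR=W RL=W RR=W
after cmd 4 (t=25): FL=W FR=W RL=W RR=S
after cmd 5 (t=31): FL=W FR=S RL=W RR=W
after cmd 6 (t=37): FL=S FR=W RL=S RR=W

start t=0: FL=W FR=W RL=W RR=S
cmd 1: advance +8 → t=8, phase=(4,2,4,0) → FL=W FR=W RL=W RR=S
cmd 2: advance +3 → t=11, phase=(7,5,7,3) → FL=W FR=W RL=W RR=W
cmd 3: advance +7 → t=18, phase=(6,4,6,2) → FL=W FR=W RL=W RR=W
cmd 4: advance +7 → t=25, phase=(5,3,5,1) → FL=W FR=W RL=W RR=S
cmd 5: advance +6 → t=31, phase=(3,1,3,7) → FL=W FR=S RL=W RR=W
cmd 6: advance +6 → t=37, phase=(1,7,1,5) → FL=S FR=W RL=S RR=W


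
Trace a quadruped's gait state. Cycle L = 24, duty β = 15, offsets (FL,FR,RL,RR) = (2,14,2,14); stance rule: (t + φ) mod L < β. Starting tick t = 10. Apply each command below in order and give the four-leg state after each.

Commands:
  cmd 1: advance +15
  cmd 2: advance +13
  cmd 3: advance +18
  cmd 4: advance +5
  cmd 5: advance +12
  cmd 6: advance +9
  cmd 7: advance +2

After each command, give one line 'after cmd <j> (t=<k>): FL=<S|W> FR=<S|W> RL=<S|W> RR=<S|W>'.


after cmd 1 (t=25): FL=S FR=W RL=S RR=W
after cmd 2 (t=38): FL=W FR=S RL=W RR=S
after cmd 3 (t=56): FL=S FR=W RL=S RR=W
after cmd 4 (t=61): FL=W FR=S RL=W RR=S
after cmd 5 (t=73): FL=S FR=W RL=S RR=W
after cmd 6 (t=82): FL=S FR=S RL=S RR=S
after cmd 7 (t=84): FL=S FR=S RL=S RR=S

start t=10: FL=S FR=S RL=S RR=S
cmd 1: advance +15 → t=25, phase=(3,15,3,15) → FL=S FR=W RL=S RR=W
cmd 2: advance +13 → t=38, phase=(16,4,16,4) → FL=W FR=S RL=W RR=S
cmd 3: advance +18 → t=56, phase=(10,22,10,22) → FL=S FR=W RL=S RR=W
cmd 4: advance +5 → t=61, phase=(15,3,15,3) → FL=W FR=S RL=W RR=S
cmd 5: advance +12 → t=73, phase=(3,15,3,15) → FL=S FR=W RL=S RR=W
cmd 6: advance +9 → t=82, phase=(12,0,12,0) → FL=S FR=S RL=S RR=S
cmd 7: advance +2 → t=84, phase=(14,2,14,2) → FL=S FR=S RL=S RR=S


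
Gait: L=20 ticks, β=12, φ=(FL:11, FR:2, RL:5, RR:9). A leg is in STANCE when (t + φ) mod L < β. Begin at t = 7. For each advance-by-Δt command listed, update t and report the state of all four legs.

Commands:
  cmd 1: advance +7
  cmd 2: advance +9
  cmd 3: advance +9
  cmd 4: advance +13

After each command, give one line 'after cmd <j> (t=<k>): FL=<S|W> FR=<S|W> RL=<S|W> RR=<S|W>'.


after cmd 1 (t=14): FL=S FR=W RL=W RR=S
after cmd 2 (t=23): FL=W FR=S RL=S RR=W
after cmd 3 (t=32): FL=S FR=W RL=W RR=S
after cmd 4 (t=45): FL=W FR=S RL=S RR=W

start t=7: FL=W FR=S RL=W RR=W
cmd 1: advance +7 → t=14, phase=(5,16,19,3) → FL=S FR=W RL=W RR=S
cmd 2: advance +9 → t=23, phase=(14,5,8,12) → FL=W FR=S RL=S RR=W
cmd 3: advance +9 → t=32, phase=(3,14,17,1) → FL=S FR=W RL=W RR=S
cmd 4: advance +13 → t=45, phase=(16,7,10,14) → FL=W FR=S RL=S RR=W


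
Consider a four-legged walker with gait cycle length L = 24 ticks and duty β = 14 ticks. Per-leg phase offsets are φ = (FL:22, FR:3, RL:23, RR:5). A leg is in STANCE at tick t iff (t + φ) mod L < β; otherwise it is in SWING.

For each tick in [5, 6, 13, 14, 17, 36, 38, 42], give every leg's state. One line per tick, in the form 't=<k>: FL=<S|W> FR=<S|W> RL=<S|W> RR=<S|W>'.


t=5: FL=S FR=S RL=S RR=S
t=6: FL=S FR=S RL=S RR=S
t=13: FL=S FR=W RL=S RR=W
t=14: FL=S FR=W RL=S RR=W
t=17: FL=W FR=W RL=W RR=W
t=36: FL=S FR=W RL=S RR=W
t=38: FL=S FR=W RL=S RR=W
t=42: FL=W FR=W RL=W RR=W

t=5: phase=(3,8,4,10) vs β=14 → FL=S FR=S RL=S RR=S
t=6: phase=(4,9,5,11) vs β=14 → FL=S FR=S RL=S RR=S
t=13: phase=(11,16,12,18) vs β=14 → FL=S FR=W RL=S RR=W
t=14: phase=(12,17,13,19) vs β=14 → FL=S FR=W RL=S RR=W
t=17: phase=(15,20,16,22) vs β=14 → FL=W FR=W RL=W RR=W
t=36: phase=(10,15,11,17) vs β=14 → FL=S FR=W RL=S RR=W
t=38: phase=(12,17,13,19) vs β=14 → FL=S FR=W RL=S RR=W
t=42: phase=(16,21,17,23) vs β=14 → FL=W FR=W RL=W RR=W


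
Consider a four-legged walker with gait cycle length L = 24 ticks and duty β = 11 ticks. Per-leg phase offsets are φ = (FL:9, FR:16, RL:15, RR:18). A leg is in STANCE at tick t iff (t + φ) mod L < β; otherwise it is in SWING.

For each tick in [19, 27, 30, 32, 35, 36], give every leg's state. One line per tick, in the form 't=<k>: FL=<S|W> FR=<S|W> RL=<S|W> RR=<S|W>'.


t=19: FL=S FR=W RL=S RR=W
t=27: FL=W FR=W RL=W RR=W
t=30: FL=W FR=W RL=W RR=S
t=32: FL=W FR=S RL=W RR=S
t=35: FL=W FR=S RL=S RR=S
t=36: FL=W FR=S RL=S RR=S

t=19: phase=(4,11,10,13) vs β=11 → FL=S FR=W RL=S RR=W
t=27: phase=(12,19,18,21) vs β=11 → FL=W FR=W RL=W RR=W
t=30: phase=(15,22,21,0) vs β=11 → FL=W FR=W RL=W RR=S
t=32: phase=(17,0,23,2) vs β=11 → FL=W FR=S RL=W RR=S
t=35: phase=(20,3,2,5) vs β=11 → FL=W FR=S RL=S RR=S
t=36: phase=(21,4,3,6) vs β=11 → FL=W FR=S RL=S RR=S


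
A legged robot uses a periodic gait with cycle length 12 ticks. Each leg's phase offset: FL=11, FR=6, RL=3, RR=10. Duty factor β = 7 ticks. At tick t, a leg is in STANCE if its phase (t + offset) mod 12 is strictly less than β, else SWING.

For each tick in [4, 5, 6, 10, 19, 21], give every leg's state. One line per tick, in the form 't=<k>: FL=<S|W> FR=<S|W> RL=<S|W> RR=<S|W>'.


t=4: phase=(3,10,7,2) vs β=7 → FL=S FR=W RL=W RR=S
t=5: phase=(4,11,8,3) vs β=7 → FL=S FR=W RL=W RR=S
t=6: phase=(5,0,9,4) vs β=7 → FL=S FR=S RL=W RR=S
t=10: phase=(9,4,1,8) vs β=7 → FL=W FR=S RL=S RR=W
t=19: phase=(6,1,10,5) vs β=7 → FL=S FR=S RL=W RR=S
t=21: phase=(8,3,0,7) vs β=7 → FL=W FR=S RL=S RR=W

t=4: FL=S FR=W RL=W RR=S
t=5: FL=S FR=W RL=W RR=S
t=6: FL=S FR=S RL=W RR=S
t=10: FL=W FR=S RL=S RR=W
t=19: FL=S FR=S RL=W RR=S
t=21: FL=W FR=S RL=S RR=W


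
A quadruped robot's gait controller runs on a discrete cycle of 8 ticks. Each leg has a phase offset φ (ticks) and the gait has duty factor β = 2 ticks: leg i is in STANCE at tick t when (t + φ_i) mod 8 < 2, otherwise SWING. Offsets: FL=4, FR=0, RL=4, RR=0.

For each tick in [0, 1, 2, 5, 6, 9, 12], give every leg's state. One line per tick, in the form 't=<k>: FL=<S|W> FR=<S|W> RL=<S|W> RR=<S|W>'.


t=0: phase=(4,0,4,0) vs β=2 → FL=W FR=S RL=W RR=S
t=1: phase=(5,1,5,1) vs β=2 → FL=W FR=S RL=W RR=S
t=2: phase=(6,2,6,2) vs β=2 → FL=W FR=W RL=W RR=W
t=5: phase=(1,5,1,5) vs β=2 → FL=S FR=W RL=S RR=W
t=6: phase=(2,6,2,6) vs β=2 → FL=W FR=W RL=W RR=W
t=9: phase=(5,1,5,1) vs β=2 → FL=W FR=S RL=W RR=S
t=12: phase=(0,4,0,4) vs β=2 → FL=S FR=W RL=S RR=W

t=0: FL=W FR=S RL=W RR=S
t=1: FL=W FR=S RL=W RR=S
t=2: FL=W FR=W RL=W RR=W
t=5: FL=S FR=W RL=S RR=W
t=6: FL=W FR=W RL=W RR=W
t=9: FL=W FR=S RL=W RR=S
t=12: FL=S FR=W RL=S RR=W


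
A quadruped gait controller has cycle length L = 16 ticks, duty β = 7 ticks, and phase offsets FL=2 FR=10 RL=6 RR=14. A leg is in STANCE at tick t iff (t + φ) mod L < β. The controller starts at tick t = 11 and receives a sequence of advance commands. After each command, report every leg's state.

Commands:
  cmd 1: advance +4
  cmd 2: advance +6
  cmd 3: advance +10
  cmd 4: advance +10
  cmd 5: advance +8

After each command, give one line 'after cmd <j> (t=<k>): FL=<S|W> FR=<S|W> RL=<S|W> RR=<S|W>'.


start t=11: FL=W FR=S RL=S RR=W
cmd 1: advance +4 → t=15, phase=(1,9,5,13) → FL=S FR=W RL=S RR=W
cmd 2: advance +6 → t=21, phase=(7,15,11,3) → FL=W FR=W RL=W RR=S
cmd 3: advance +10 → t=31, phase=(1,9,5,13) → FL=S FR=W RL=S RR=W
cmd 4: advance +10 → t=41, phase=(11,3,15,7) → FL=W FR=S RL=W RR=W
cmd 5: advance +8 → t=49, phase=(3,11,7,15) → FL=S FR=W RL=W RR=W

after cmd 1 (t=15): FL=S FR=W RL=S RR=W
after cmd 2 (t=21): FL=W FR=W RL=W RR=S
after cmd 3 (t=31): FL=S FR=W RL=S RR=W
after cmd 4 (t=41): FL=W FR=S RL=W RR=W
after cmd 5 (t=49): FL=S FR=W RL=W RR=W


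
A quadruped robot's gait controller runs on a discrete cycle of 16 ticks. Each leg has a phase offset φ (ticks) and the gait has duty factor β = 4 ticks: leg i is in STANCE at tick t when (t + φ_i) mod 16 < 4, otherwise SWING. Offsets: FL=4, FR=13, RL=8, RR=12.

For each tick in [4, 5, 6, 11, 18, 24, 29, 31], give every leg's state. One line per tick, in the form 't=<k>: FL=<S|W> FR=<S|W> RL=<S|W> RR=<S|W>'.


t=4: FL=W FR=S RL=W RR=S
t=5: FL=W FR=S RL=W RR=S
t=6: FL=W FR=S RL=W RR=S
t=11: FL=W FR=W RL=S RR=W
t=18: FL=W FR=W RL=W RR=W
t=24: FL=W FR=W RL=S RR=W
t=29: FL=S FR=W RL=W RR=W
t=31: FL=S FR=W RL=W RR=W

t=4: phase=(8,1,12,0) vs β=4 → FL=W FR=S RL=W RR=S
t=5: phase=(9,2,13,1) vs β=4 → FL=W FR=S RL=W RR=S
t=6: phase=(10,3,14,2) vs β=4 → FL=W FR=S RL=W RR=S
t=11: phase=(15,8,3,7) vs β=4 → FL=W FR=W RL=S RR=W
t=18: phase=(6,15,10,14) vs β=4 → FL=W FR=W RL=W RR=W
t=24: phase=(12,5,0,4) vs β=4 → FL=W FR=W RL=S RR=W
t=29: phase=(1,10,5,9) vs β=4 → FL=S FR=W RL=W RR=W
t=31: phase=(3,12,7,11) vs β=4 → FL=S FR=W RL=W RR=W


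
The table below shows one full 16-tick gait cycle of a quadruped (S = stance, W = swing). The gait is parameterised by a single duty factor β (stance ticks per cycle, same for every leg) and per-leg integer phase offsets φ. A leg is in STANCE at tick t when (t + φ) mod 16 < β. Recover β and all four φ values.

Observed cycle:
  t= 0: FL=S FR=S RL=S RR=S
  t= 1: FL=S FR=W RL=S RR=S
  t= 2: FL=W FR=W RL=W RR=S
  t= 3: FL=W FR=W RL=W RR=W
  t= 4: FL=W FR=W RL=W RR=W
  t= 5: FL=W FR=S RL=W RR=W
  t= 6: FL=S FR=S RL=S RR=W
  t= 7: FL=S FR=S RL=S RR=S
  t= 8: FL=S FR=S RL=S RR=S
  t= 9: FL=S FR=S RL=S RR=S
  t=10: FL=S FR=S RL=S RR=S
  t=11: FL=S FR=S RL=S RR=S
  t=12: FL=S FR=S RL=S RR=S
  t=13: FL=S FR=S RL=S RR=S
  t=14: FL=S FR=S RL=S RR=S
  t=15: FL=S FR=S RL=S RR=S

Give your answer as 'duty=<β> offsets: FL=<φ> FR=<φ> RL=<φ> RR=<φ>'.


duty β = stance ticks per leg = 12
FL: stance ticks = 12; W→S at t=6 → φ=10
FR: stance ticks = 12; W→S at t=5 → φ=11
RL: stance ticks = 12; W→S at t=6 → φ=10
RR: stance ticks = 12; W→S at t=7 → φ=9

duty=12 offsets: FL=10 FR=11 RL=10 RR=9


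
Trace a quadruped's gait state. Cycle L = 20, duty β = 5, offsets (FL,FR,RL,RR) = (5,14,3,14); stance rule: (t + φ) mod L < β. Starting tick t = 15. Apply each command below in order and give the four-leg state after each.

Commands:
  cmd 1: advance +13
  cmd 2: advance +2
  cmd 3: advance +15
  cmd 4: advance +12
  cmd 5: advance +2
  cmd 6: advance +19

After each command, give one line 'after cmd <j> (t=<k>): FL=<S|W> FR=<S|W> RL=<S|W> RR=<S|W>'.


start t=15: FL=S FR=W RL=W RR=W
cmd 1: advance +13 → t=28, phase=(13,2,11,2) → FL=W FR=S RL=W RR=S
cmd 2: advance +2 → t=30, phase=(15,4,13,4) → FL=W FR=S RL=W RR=S
cmd 3: advance +15 → t=45, phase=(10,19,8,19) → FL=W FR=W RL=W RR=W
cmd 4: advance +12 → t=57, phase=(2,11,0,11) → FL=S FR=W RL=S RR=W
cmd 5: advance +2 → t=59, phase=(4,13,2,13) → FL=S FR=W RL=S RR=W
cmd 6: advance +19 → t=78, phase=(3,12,1,12) → FL=S FR=W RL=S RR=W

after cmd 1 (t=28): FL=W FR=S RL=W RR=S
after cmd 2 (t=30): FL=W FR=S RL=W RR=S
after cmd 3 (t=45): FL=W FR=W RL=W RR=W
after cmd 4 (t=57): FL=S FR=W RL=S RR=W
after cmd 5 (t=59): FL=S FR=W RL=S RR=W
after cmd 6 (t=78): FL=S FR=W RL=S RR=W


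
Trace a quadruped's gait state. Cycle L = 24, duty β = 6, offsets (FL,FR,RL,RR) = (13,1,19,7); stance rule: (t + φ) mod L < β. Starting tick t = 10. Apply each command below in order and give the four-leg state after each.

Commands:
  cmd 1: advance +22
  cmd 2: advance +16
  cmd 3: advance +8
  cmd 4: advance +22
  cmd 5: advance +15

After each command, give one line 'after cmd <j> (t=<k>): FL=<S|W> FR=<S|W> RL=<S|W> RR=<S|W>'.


after cmd 1 (t=32): FL=W FR=W RL=S RR=W
after cmd 2 (t=48): FL=W FR=S RL=W RR=W
after cmd 3 (t=56): FL=W FR=W RL=S RR=W
after cmd 4 (t=78): FL=W FR=W RL=S RR=W
after cmd 5 (t=93): FL=W FR=W RL=W RR=S

start t=10: FL=W FR=W RL=S RR=W
cmd 1: advance +22 → t=32, phase=(21,9,3,15) → FL=W FR=W RL=S RR=W
cmd 2: advance +16 → t=48, phase=(13,1,19,7) → FL=W FR=S RL=W RR=W
cmd 3: advance +8 → t=56, phase=(21,9,3,15) → FL=W FR=W RL=S RR=W
cmd 4: advance +22 → t=78, phase=(19,7,1,13) → FL=W FR=W RL=S RR=W
cmd 5: advance +15 → t=93, phase=(10,22,16,4) → FL=W FR=W RL=W RR=S


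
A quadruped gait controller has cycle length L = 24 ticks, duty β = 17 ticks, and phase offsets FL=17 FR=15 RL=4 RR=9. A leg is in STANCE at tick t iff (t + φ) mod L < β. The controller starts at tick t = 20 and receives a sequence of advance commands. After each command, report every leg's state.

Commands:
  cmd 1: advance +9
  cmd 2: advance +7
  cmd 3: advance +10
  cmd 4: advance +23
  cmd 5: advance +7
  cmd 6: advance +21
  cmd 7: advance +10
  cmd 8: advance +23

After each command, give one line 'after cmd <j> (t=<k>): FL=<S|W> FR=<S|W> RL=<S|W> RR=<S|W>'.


start t=20: FL=S FR=S RL=S RR=S
cmd 1: advance +9 → t=29, phase=(22,20,9,14) → FL=W FR=W RL=S RR=S
cmd 2: advance +7 → t=36, phase=(5,3,16,21) → FL=S FR=S RL=S RR=W
cmd 3: advance +10 → t=46, phase=(15,13,2,7) → FL=S FR=S RL=S RR=S
cmd 4: advance +23 → t=69, phase=(14,12,1,6) → FL=S FR=S RL=S RR=S
cmd 5: advance +7 → t=76, phase=(21,19,8,13) → FL=W FR=W RL=S RR=S
cmd 6: advance +21 → t=97, phase=(18,16,5,10) → FL=W FR=S RL=S RR=S
cmd 7: advance +10 → t=107, phase=(4,2,15,20) → FL=S FR=S RL=S RR=W
cmd 8: advance +23 → t=130, phase=(3,1,14,19) → FL=S FR=S RL=S RR=W

after cmd 1 (t=29): FL=W FR=W RL=S RR=S
after cmd 2 (t=36): FL=S FR=S RL=S RR=W
after cmd 3 (t=46): FL=S FR=S RL=S RR=S
after cmd 4 (t=69): FL=S FR=S RL=S RR=S
after cmd 5 (t=76): FL=W FR=W RL=S RR=S
after cmd 6 (t=97): FL=W FR=S RL=S RR=S
after cmd 7 (t=107): FL=S FR=S RL=S RR=W
after cmd 8 (t=130): FL=S FR=S RL=S RR=W


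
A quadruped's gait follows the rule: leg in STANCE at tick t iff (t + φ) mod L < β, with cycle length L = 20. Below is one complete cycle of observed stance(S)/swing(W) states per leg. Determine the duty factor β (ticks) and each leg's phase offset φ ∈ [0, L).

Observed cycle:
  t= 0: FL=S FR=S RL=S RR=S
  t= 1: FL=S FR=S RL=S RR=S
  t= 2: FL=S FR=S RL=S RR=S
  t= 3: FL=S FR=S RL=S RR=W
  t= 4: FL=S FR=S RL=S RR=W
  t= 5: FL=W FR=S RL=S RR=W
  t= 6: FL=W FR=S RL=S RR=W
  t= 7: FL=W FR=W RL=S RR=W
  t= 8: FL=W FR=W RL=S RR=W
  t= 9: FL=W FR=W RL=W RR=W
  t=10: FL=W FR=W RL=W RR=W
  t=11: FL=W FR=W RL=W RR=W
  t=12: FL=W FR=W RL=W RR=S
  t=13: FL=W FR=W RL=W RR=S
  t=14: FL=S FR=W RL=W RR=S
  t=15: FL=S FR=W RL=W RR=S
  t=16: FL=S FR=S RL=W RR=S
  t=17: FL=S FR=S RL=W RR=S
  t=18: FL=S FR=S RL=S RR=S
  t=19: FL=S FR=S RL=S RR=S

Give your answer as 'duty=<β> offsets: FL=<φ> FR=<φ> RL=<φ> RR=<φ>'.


duty=11 offsets: FL=6 FR=4 RL=2 RR=8

duty β = stance ticks per leg = 11
FL: stance ticks = 11; W→S at t=14 → φ=6
FR: stance ticks = 11; W→S at t=16 → φ=4
RL: stance ticks = 11; W→S at t=18 → φ=2
RR: stance ticks = 11; W→S at t=12 → φ=8


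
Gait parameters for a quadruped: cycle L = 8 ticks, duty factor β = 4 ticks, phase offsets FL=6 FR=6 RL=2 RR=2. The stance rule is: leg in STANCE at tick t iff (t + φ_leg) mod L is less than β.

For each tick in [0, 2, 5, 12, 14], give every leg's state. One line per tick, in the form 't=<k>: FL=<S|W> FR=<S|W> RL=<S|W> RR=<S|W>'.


t=0: phase=(6,6,2,2) vs β=4 → FL=W FR=W RL=S RR=S
t=2: phase=(0,0,4,4) vs β=4 → FL=S FR=S RL=W RR=W
t=5: phase=(3,3,7,7) vs β=4 → FL=S FR=S RL=W RR=W
t=12: phase=(2,2,6,6) vs β=4 → FL=S FR=S RL=W RR=W
t=14: phase=(4,4,0,0) vs β=4 → FL=W FR=W RL=S RR=S

t=0: FL=W FR=W RL=S RR=S
t=2: FL=S FR=S RL=W RR=W
t=5: FL=S FR=S RL=W RR=W
t=12: FL=S FR=S RL=W RR=W
t=14: FL=W FR=W RL=S RR=S


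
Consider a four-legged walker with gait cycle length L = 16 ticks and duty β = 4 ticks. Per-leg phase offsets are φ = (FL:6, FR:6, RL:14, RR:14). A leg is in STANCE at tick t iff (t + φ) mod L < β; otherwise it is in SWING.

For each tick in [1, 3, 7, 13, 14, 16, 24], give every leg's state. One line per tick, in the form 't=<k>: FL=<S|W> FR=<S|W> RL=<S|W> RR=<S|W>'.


t=1: phase=(7,7,15,15) vs β=4 → FL=W FR=W RL=W RR=W
t=3: phase=(9,9,1,1) vs β=4 → FL=W FR=W RL=S RR=S
t=7: phase=(13,13,5,5) vs β=4 → FL=W FR=W RL=W RR=W
t=13: phase=(3,3,11,11) vs β=4 → FL=S FR=S RL=W RR=W
t=14: phase=(4,4,12,12) vs β=4 → FL=W FR=W RL=W RR=W
t=16: phase=(6,6,14,14) vs β=4 → FL=W FR=W RL=W RR=W
t=24: phase=(14,14,6,6) vs β=4 → FL=W FR=W RL=W RR=W

t=1: FL=W FR=W RL=W RR=W
t=3: FL=W FR=W RL=S RR=S
t=7: FL=W FR=W RL=W RR=W
t=13: FL=S FR=S RL=W RR=W
t=14: FL=W FR=W RL=W RR=W
t=16: FL=W FR=W RL=W RR=W
t=24: FL=W FR=W RL=W RR=W


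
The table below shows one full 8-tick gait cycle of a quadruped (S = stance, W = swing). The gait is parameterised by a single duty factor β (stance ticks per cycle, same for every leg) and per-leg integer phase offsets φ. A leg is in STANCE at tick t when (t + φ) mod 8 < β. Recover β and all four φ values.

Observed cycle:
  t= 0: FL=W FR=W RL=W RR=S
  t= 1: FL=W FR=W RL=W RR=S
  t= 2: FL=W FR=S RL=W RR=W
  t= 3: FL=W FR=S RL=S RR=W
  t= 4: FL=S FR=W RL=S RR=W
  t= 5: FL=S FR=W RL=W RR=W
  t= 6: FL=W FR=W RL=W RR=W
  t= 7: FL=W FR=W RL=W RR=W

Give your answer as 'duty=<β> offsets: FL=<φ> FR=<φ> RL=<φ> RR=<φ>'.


duty β = stance ticks per leg = 2
FL: stance ticks = 2; W→S at t=4 → φ=4
FR: stance ticks = 2; W→S at t=2 → φ=6
RL: stance ticks = 2; W→S at t=3 → φ=5
RR: stance ticks = 2; W→S at t=0 → φ=0

duty=2 offsets: FL=4 FR=6 RL=5 RR=0


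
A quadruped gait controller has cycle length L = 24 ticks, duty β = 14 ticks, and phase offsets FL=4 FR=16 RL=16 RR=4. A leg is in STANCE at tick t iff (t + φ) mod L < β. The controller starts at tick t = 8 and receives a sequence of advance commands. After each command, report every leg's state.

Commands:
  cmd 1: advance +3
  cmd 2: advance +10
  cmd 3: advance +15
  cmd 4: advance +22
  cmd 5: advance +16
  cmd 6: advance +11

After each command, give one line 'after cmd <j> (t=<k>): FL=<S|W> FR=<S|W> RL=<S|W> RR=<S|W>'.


after cmd 1 (t=11): FL=W FR=S RL=S RR=W
after cmd 2 (t=21): FL=S FR=S RL=S RR=S
after cmd 3 (t=36): FL=W FR=S RL=S RR=W
after cmd 4 (t=58): FL=W FR=S RL=S RR=W
after cmd 5 (t=74): FL=S FR=W RL=W RR=S
after cmd 6 (t=85): FL=W FR=S RL=S RR=W

start t=8: FL=S FR=S RL=S RR=S
cmd 1: advance +3 → t=11, phase=(15,3,3,15) → FL=W FR=S RL=S RR=W
cmd 2: advance +10 → t=21, phase=(1,13,13,1) → FL=S FR=S RL=S RR=S
cmd 3: advance +15 → t=36, phase=(16,4,4,16) → FL=W FR=S RL=S RR=W
cmd 4: advance +22 → t=58, phase=(14,2,2,14) → FL=W FR=S RL=S RR=W
cmd 5: advance +16 → t=74, phase=(6,18,18,6) → FL=S FR=W RL=W RR=S
cmd 6: advance +11 → t=85, phase=(17,5,5,17) → FL=W FR=S RL=S RR=W


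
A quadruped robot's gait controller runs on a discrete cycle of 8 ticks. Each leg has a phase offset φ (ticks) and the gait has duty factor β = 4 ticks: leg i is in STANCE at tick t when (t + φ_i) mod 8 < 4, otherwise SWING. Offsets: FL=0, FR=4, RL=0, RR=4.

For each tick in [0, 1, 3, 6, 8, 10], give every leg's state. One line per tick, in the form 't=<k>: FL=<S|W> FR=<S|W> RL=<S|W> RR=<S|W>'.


t=0: phase=(0,4,0,4) vs β=4 → FL=S FR=W RL=S RR=W
t=1: phase=(1,5,1,5) vs β=4 → FL=S FR=W RL=S RR=W
t=3: phase=(3,7,3,7) vs β=4 → FL=S FR=W RL=S RR=W
t=6: phase=(6,2,6,2) vs β=4 → FL=W FR=S RL=W RR=S
t=8: phase=(0,4,0,4) vs β=4 → FL=S FR=W RL=S RR=W
t=10: phase=(2,6,2,6) vs β=4 → FL=S FR=W RL=S RR=W

t=0: FL=S FR=W RL=S RR=W
t=1: FL=S FR=W RL=S RR=W
t=3: FL=S FR=W RL=S RR=W
t=6: FL=W FR=S RL=W RR=S
t=8: FL=S FR=W RL=S RR=W
t=10: FL=S FR=W RL=S RR=W


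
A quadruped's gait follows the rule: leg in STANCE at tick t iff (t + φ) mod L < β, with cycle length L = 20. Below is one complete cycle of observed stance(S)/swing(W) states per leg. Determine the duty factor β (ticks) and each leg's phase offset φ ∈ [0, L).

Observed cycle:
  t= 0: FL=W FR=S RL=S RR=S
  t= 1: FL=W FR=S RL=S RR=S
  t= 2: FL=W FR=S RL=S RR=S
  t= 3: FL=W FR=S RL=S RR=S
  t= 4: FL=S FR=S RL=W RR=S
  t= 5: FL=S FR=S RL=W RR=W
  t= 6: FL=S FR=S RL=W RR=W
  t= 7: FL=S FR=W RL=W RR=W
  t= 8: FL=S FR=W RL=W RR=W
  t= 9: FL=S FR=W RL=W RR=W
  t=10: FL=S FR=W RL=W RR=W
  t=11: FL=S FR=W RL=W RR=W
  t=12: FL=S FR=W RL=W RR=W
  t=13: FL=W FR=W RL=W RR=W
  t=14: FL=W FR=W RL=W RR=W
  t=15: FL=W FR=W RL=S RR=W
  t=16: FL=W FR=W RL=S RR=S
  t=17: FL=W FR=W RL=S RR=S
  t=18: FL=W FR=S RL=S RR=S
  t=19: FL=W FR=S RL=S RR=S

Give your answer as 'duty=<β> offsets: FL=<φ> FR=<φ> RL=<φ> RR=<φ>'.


duty=9 offsets: FL=16 FR=2 RL=5 RR=4

duty β = stance ticks per leg = 9
FL: stance ticks = 9; W→S at t=4 → φ=16
FR: stance ticks = 9; W→S at t=18 → φ=2
RL: stance ticks = 9; W→S at t=15 → φ=5
RR: stance ticks = 9; W→S at t=16 → φ=4


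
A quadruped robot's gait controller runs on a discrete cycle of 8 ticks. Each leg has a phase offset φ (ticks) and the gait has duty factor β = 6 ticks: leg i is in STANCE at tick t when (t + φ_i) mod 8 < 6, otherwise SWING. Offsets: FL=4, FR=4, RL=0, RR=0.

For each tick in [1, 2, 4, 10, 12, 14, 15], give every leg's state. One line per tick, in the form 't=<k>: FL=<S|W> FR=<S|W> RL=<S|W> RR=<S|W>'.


t=1: FL=S FR=S RL=S RR=S
t=2: FL=W FR=W RL=S RR=S
t=4: FL=S FR=S RL=S RR=S
t=10: FL=W FR=W RL=S RR=S
t=12: FL=S FR=S RL=S RR=S
t=14: FL=S FR=S RL=W RR=W
t=15: FL=S FR=S RL=W RR=W

t=1: phase=(5,5,1,1) vs β=6 → FL=S FR=S RL=S RR=S
t=2: phase=(6,6,2,2) vs β=6 → FL=W FR=W RL=S RR=S
t=4: phase=(0,0,4,4) vs β=6 → FL=S FR=S RL=S RR=S
t=10: phase=(6,6,2,2) vs β=6 → FL=W FR=W RL=S RR=S
t=12: phase=(0,0,4,4) vs β=6 → FL=S FR=S RL=S RR=S
t=14: phase=(2,2,6,6) vs β=6 → FL=S FR=S RL=W RR=W
t=15: phase=(3,3,7,7) vs β=6 → FL=S FR=S RL=W RR=W


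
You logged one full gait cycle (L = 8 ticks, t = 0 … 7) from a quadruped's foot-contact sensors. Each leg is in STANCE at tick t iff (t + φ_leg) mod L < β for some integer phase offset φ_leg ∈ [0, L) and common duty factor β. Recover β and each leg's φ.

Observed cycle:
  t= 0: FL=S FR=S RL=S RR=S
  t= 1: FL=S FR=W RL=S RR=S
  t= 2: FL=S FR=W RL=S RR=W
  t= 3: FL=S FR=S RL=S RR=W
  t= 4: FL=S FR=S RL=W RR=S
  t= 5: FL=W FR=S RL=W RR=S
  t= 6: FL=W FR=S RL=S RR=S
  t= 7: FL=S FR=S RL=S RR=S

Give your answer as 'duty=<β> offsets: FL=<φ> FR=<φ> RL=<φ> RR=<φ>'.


duty=6 offsets: FL=1 FR=5 RL=2 RR=4

duty β = stance ticks per leg = 6
FL: stance ticks = 6; W→S at t=7 → φ=1
FR: stance ticks = 6; W→S at t=3 → φ=5
RL: stance ticks = 6; W→S at t=6 → φ=2
RR: stance ticks = 6; W→S at t=4 → φ=4


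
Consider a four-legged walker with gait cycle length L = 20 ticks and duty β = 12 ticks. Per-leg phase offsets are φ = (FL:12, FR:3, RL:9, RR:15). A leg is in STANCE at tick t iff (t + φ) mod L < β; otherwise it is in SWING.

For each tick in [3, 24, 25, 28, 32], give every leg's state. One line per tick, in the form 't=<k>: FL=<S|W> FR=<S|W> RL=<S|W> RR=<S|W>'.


t=3: phase=(15,6,12,18) vs β=12 → FL=W FR=S RL=W RR=W
t=24: phase=(16,7,13,19) vs β=12 → FL=W FR=S RL=W RR=W
t=25: phase=(17,8,14,0) vs β=12 → FL=W FR=S RL=W RR=S
t=28: phase=(0,11,17,3) vs β=12 → FL=S FR=S RL=W RR=S
t=32: phase=(4,15,1,7) vs β=12 → FL=S FR=W RL=S RR=S

t=3: FL=W FR=S RL=W RR=W
t=24: FL=W FR=S RL=W RR=W
t=25: FL=W FR=S RL=W RR=S
t=28: FL=S FR=S RL=W RR=S
t=32: FL=S FR=W RL=S RR=S


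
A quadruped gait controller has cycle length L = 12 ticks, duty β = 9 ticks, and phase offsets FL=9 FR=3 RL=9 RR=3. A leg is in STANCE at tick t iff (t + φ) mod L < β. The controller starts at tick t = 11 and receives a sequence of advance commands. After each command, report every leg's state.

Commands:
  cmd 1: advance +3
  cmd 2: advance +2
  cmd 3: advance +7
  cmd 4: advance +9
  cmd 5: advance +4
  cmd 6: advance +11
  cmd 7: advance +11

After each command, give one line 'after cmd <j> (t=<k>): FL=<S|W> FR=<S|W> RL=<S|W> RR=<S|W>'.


after cmd 1 (t=14): FL=W FR=S RL=W RR=S
after cmd 2 (t=16): FL=S FR=S RL=S RR=S
after cmd 3 (t=23): FL=S FR=S RL=S RR=S
after cmd 4 (t=32): FL=S FR=W RL=S RR=W
after cmd 5 (t=36): FL=W FR=S RL=W RR=S
after cmd 6 (t=47): FL=S FR=S RL=S RR=S
after cmd 7 (t=58): FL=S FR=S RL=S RR=S

start t=11: FL=S FR=S RL=S RR=S
cmd 1: advance +3 → t=14, phase=(11,5,11,5) → FL=W FR=S RL=W RR=S
cmd 2: advance +2 → t=16, phase=(1,7,1,7) → FL=S FR=S RL=S RR=S
cmd 3: advance +7 → t=23, phase=(8,2,8,2) → FL=S FR=S RL=S RR=S
cmd 4: advance +9 → t=32, phase=(5,11,5,11) → FL=S FR=W RL=S RR=W
cmd 5: advance +4 → t=36, phase=(9,3,9,3) → FL=W FR=S RL=W RR=S
cmd 6: advance +11 → t=47, phase=(8,2,8,2) → FL=S FR=S RL=S RR=S
cmd 7: advance +11 → t=58, phase=(7,1,7,1) → FL=S FR=S RL=S RR=S


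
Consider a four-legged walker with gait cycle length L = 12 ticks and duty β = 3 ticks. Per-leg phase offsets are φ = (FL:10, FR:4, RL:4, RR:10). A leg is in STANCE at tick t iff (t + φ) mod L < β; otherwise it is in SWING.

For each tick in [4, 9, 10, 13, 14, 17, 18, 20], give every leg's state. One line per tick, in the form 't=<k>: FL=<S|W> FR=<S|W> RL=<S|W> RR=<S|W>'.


t=4: FL=S FR=W RL=W RR=S
t=9: FL=W FR=S RL=S RR=W
t=10: FL=W FR=S RL=S RR=W
t=13: FL=W FR=W RL=W RR=W
t=14: FL=S FR=W RL=W RR=S
t=17: FL=W FR=W RL=W RR=W
t=18: FL=W FR=W RL=W RR=W
t=20: FL=W FR=S RL=S RR=W

t=4: phase=(2,8,8,2) vs β=3 → FL=S FR=W RL=W RR=S
t=9: phase=(7,1,1,7) vs β=3 → FL=W FR=S RL=S RR=W
t=10: phase=(8,2,2,8) vs β=3 → FL=W FR=S RL=S RR=W
t=13: phase=(11,5,5,11) vs β=3 → FL=W FR=W RL=W RR=W
t=14: phase=(0,6,6,0) vs β=3 → FL=S FR=W RL=W RR=S
t=17: phase=(3,9,9,3) vs β=3 → FL=W FR=W RL=W RR=W
t=18: phase=(4,10,10,4) vs β=3 → FL=W FR=W RL=W RR=W
t=20: phase=(6,0,0,6) vs β=3 → FL=W FR=S RL=S RR=W


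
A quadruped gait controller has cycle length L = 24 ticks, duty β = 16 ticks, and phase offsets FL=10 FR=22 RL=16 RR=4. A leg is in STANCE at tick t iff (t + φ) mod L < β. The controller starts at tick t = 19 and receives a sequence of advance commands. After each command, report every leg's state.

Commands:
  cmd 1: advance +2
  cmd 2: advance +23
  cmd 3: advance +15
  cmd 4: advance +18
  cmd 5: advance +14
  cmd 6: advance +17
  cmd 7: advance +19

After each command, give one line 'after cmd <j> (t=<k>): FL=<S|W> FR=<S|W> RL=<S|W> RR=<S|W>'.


start t=19: FL=S FR=W RL=S RR=W
cmd 1: advance +2 → t=21, phase=(7,19,13,1) → FL=S FR=W RL=S RR=S
cmd 2: advance +23 → t=44, phase=(6,18,12,0) → FL=S FR=W RL=S RR=S
cmd 3: advance +15 → t=59, phase=(21,9,3,15) → FL=W FR=S RL=S RR=S
cmd 4: advance +18 → t=77, phase=(15,3,21,9) → FL=S FR=S RL=W RR=S
cmd 5: advance +14 → t=91, phase=(5,17,11,23) → FL=S FR=W RL=S RR=W
cmd 6: advance +17 → t=108, phase=(22,10,4,16) → FL=W FR=S RL=S RR=W
cmd 7: advance +19 → t=127, phase=(17,5,23,11) → FL=W FR=S RL=W RR=S

after cmd 1 (t=21): FL=S FR=W RL=S RR=S
after cmd 2 (t=44): FL=S FR=W RL=S RR=S
after cmd 3 (t=59): FL=W FR=S RL=S RR=S
after cmd 4 (t=77): FL=S FR=S RL=W RR=S
after cmd 5 (t=91): FL=S FR=W RL=S RR=W
after cmd 6 (t=108): FL=W FR=S RL=S RR=W
after cmd 7 (t=127): FL=W FR=S RL=W RR=S


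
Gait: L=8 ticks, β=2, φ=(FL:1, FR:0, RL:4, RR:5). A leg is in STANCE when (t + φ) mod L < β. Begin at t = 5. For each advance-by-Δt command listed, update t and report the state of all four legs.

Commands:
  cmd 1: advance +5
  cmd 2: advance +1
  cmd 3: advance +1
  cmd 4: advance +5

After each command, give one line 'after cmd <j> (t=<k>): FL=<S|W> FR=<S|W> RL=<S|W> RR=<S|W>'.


start t=5: FL=W FR=W RL=S RR=W
cmd 1: advance +5 → t=10, phase=(3,2,6,7) → FL=W FR=W RL=W RR=W
cmd 2: advance +1 → t=11, phase=(4,3,7,0) → FL=W FR=W RL=W RR=S
cmd 3: advance +1 → t=12, phase=(5,4,0,1) → FL=W FR=W RL=S RR=S
cmd 4: advance +5 → t=17, phase=(2,1,5,6) → FL=W FR=S RL=W RR=W

after cmd 1 (t=10): FL=W FR=W RL=W RR=W
after cmd 2 (t=11): FL=W FR=W RL=W RR=S
after cmd 3 (t=12): FL=W FR=W RL=S RR=S
after cmd 4 (t=17): FL=W FR=S RL=W RR=W


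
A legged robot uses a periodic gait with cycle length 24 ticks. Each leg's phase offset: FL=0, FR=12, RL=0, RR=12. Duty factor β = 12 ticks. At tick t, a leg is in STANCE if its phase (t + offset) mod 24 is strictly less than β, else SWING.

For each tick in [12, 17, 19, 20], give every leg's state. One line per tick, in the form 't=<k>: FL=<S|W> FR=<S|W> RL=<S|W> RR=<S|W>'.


t=12: FL=W FR=S RL=W RR=S
t=17: FL=W FR=S RL=W RR=S
t=19: FL=W FR=S RL=W RR=S
t=20: FL=W FR=S RL=W RR=S

t=12: phase=(12,0,12,0) vs β=12 → FL=W FR=S RL=W RR=S
t=17: phase=(17,5,17,5) vs β=12 → FL=W FR=S RL=W RR=S
t=19: phase=(19,7,19,7) vs β=12 → FL=W FR=S RL=W RR=S
t=20: phase=(20,8,20,8) vs β=12 → FL=W FR=S RL=W RR=S


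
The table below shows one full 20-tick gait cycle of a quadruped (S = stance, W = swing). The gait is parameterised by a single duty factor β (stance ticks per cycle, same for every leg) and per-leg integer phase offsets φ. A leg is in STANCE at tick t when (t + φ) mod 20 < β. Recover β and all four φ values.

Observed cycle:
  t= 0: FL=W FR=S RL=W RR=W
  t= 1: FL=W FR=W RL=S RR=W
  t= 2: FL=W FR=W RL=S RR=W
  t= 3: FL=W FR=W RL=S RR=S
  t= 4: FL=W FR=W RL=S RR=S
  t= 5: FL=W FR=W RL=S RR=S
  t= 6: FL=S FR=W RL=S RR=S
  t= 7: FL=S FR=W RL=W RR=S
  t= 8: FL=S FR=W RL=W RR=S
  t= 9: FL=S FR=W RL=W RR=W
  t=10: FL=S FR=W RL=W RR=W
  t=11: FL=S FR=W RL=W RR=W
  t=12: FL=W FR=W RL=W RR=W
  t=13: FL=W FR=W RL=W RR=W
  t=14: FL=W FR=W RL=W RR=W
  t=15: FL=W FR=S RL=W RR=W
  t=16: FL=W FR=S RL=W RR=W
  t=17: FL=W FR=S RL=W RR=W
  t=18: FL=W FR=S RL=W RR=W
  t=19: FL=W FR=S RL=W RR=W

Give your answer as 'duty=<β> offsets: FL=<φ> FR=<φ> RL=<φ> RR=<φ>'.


duty=6 offsets: FL=14 FR=5 RL=19 RR=17

duty β = stance ticks per leg = 6
FL: stance ticks = 6; W→S at t=6 → φ=14
FR: stance ticks = 6; W→S at t=15 → φ=5
RL: stance ticks = 6; W→S at t=1 → φ=19
RR: stance ticks = 6; W→S at t=3 → φ=17


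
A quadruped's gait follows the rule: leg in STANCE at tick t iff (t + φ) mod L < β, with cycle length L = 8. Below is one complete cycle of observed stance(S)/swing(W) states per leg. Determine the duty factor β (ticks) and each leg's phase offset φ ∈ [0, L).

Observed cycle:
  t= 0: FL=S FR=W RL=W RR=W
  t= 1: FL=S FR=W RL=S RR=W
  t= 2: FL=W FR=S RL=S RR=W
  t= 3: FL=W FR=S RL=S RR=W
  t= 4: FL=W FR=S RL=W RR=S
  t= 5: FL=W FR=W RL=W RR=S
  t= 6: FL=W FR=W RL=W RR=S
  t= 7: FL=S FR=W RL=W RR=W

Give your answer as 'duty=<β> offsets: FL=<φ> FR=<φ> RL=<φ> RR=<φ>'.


duty β = stance ticks per leg = 3
FL: stance ticks = 3; W→S at t=7 → φ=1
FR: stance ticks = 3; W→S at t=2 → φ=6
RL: stance ticks = 3; W→S at t=1 → φ=7
RR: stance ticks = 3; W→S at t=4 → φ=4

duty=3 offsets: FL=1 FR=6 RL=7 RR=4


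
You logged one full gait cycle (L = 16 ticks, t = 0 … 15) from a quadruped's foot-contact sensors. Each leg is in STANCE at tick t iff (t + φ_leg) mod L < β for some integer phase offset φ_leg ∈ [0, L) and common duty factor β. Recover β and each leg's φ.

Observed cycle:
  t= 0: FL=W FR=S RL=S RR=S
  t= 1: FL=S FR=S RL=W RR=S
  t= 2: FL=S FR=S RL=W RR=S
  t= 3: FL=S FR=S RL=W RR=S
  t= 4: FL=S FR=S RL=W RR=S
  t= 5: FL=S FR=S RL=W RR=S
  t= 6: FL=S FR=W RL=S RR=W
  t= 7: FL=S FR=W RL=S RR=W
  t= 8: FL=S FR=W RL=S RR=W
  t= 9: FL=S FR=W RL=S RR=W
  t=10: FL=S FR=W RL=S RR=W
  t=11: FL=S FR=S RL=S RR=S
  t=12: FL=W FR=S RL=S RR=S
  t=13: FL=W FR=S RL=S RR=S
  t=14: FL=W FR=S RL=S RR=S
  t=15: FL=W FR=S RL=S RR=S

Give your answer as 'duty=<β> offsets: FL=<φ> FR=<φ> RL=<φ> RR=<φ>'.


duty=11 offsets: FL=15 FR=5 RL=10 RR=5

duty β = stance ticks per leg = 11
FL: stance ticks = 11; W→S at t=1 → φ=15
FR: stance ticks = 11; W→S at t=11 → φ=5
RL: stance ticks = 11; W→S at t=6 → φ=10
RR: stance ticks = 11; W→S at t=11 → φ=5


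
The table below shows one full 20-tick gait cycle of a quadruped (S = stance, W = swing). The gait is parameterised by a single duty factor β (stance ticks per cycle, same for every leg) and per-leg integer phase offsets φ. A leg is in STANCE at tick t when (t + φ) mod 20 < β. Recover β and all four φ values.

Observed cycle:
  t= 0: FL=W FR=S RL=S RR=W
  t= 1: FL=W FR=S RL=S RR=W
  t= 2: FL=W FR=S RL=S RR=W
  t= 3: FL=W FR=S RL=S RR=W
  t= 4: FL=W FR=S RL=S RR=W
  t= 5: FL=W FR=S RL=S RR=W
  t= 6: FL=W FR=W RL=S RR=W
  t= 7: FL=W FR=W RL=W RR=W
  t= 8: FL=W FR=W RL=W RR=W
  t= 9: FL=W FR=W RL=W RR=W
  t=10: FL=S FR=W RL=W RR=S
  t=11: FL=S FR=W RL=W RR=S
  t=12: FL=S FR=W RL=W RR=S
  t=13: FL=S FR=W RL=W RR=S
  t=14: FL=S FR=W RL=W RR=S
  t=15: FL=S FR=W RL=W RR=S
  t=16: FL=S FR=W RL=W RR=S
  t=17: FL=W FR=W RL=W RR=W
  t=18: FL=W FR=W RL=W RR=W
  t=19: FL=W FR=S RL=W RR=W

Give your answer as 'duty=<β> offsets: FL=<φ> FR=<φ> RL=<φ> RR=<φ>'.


duty β = stance ticks per leg = 7
FL: stance ticks = 7; W→S at t=10 → φ=10
FR: stance ticks = 7; W→S at t=19 → φ=1
RL: stance ticks = 7; W→S at t=0 → φ=0
RR: stance ticks = 7; W→S at t=10 → φ=10

duty=7 offsets: FL=10 FR=1 RL=0 RR=10


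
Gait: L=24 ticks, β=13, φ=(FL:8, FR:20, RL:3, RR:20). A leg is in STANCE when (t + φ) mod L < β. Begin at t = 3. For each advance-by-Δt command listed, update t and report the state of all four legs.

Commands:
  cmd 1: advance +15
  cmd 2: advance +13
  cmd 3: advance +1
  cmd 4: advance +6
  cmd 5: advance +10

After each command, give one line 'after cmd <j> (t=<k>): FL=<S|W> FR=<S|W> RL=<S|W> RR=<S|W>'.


after cmd 1 (t=18): FL=S FR=W RL=W RR=W
after cmd 2 (t=31): FL=W FR=S RL=S RR=S
after cmd 3 (t=32): FL=W FR=S RL=S RR=S
after cmd 4 (t=38): FL=W FR=S RL=W RR=S
after cmd 5 (t=48): FL=S FR=W RL=S RR=W

start t=3: FL=S FR=W RL=S RR=W
cmd 1: advance +15 → t=18, phase=(2,14,21,14) → FL=S FR=W RL=W RR=W
cmd 2: advance +13 → t=31, phase=(15,3,10,3) → FL=W FR=S RL=S RR=S
cmd 3: advance +1 → t=32, phase=(16,4,11,4) → FL=W FR=S RL=S RR=S
cmd 4: advance +6 → t=38, phase=(22,10,17,10) → FL=W FR=S RL=W RR=S
cmd 5: advance +10 → t=48, phase=(8,20,3,20) → FL=S FR=W RL=S RR=W


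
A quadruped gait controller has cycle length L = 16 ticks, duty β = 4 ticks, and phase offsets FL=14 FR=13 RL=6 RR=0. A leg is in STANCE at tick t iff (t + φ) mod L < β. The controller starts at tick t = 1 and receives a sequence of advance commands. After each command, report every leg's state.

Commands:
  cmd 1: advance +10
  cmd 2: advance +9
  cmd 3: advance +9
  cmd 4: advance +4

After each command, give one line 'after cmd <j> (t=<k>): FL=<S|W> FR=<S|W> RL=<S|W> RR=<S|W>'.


start t=1: FL=W FR=W RL=W RR=S
cmd 1: advance +10 → t=11, phase=(9,8,1,11) → FL=W FR=W RL=S RR=W
cmd 2: advance +9 → t=20, phase=(2,1,10,4) → FL=S FR=S RL=W RR=W
cmd 3: advance +9 → t=29, phase=(11,10,3,13) → FL=W FR=W RL=S RR=W
cmd 4: advance +4 → t=33, phase=(15,14,7,1) → FL=W FR=W RL=W RR=S

after cmd 1 (t=11): FL=W FR=W RL=S RR=W
after cmd 2 (t=20): FL=S FR=S RL=W RR=W
after cmd 3 (t=29): FL=W FR=W RL=S RR=W
after cmd 4 (t=33): FL=W FR=W RL=W RR=S


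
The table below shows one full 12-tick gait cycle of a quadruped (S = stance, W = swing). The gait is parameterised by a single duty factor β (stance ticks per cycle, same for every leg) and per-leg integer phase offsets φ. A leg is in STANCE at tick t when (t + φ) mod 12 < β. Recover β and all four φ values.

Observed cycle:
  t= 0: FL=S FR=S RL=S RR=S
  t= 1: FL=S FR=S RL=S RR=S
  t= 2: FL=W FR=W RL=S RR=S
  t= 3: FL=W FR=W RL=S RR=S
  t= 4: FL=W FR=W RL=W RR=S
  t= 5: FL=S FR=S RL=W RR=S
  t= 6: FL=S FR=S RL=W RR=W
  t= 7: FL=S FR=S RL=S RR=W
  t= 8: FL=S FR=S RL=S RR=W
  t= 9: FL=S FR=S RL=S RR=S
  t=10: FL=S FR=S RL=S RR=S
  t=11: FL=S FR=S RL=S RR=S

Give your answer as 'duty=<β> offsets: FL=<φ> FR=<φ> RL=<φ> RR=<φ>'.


duty=9 offsets: FL=7 FR=7 RL=5 RR=3

duty β = stance ticks per leg = 9
FL: stance ticks = 9; W→S at t=5 → φ=7
FR: stance ticks = 9; W→S at t=5 → φ=7
RL: stance ticks = 9; W→S at t=7 → φ=5
RR: stance ticks = 9; W→S at t=9 → φ=3


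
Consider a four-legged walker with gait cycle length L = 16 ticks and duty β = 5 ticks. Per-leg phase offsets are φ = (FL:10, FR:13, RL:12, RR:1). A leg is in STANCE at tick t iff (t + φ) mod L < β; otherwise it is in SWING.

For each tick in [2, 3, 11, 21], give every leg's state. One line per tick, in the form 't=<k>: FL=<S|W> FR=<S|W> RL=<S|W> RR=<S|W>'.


t=2: phase=(12,15,14,3) vs β=5 → FL=W FR=W RL=W RR=S
t=3: phase=(13,0,15,4) vs β=5 → FL=W FR=S RL=W RR=S
t=11: phase=(5,8,7,12) vs β=5 → FL=W FR=W RL=W RR=W
t=21: phase=(15,2,1,6) vs β=5 → FL=W FR=S RL=S RR=W

t=2: FL=W FR=W RL=W RR=S
t=3: FL=W FR=S RL=W RR=S
t=11: FL=W FR=W RL=W RR=W
t=21: FL=W FR=S RL=S RR=W


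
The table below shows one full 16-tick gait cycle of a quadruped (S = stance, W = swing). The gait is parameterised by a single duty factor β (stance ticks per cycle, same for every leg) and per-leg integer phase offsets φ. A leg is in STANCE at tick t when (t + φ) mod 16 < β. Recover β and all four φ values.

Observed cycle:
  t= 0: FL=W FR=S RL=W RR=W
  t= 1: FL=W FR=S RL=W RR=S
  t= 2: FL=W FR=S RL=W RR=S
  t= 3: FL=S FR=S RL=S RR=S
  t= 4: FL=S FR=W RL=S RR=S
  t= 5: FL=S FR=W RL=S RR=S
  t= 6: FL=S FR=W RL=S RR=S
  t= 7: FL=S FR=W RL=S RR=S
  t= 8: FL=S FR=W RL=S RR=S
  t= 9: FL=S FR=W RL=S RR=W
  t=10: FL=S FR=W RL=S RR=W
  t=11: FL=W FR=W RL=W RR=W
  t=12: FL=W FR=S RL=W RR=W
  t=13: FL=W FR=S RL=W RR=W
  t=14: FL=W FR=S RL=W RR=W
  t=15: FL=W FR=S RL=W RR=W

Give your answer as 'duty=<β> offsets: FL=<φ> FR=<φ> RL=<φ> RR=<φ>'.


duty=8 offsets: FL=13 FR=4 RL=13 RR=15

duty β = stance ticks per leg = 8
FL: stance ticks = 8; W→S at t=3 → φ=13
FR: stance ticks = 8; W→S at t=12 → φ=4
RL: stance ticks = 8; W→S at t=3 → φ=13
RR: stance ticks = 8; W→S at t=1 → φ=15


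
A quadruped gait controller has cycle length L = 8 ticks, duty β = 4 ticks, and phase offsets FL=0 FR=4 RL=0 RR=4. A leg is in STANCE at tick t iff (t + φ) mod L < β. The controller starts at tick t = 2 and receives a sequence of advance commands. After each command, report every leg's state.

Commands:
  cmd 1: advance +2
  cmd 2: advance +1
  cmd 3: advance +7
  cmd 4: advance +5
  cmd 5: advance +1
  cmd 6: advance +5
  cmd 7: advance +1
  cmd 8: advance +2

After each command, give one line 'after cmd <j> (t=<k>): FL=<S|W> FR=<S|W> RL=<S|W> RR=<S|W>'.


start t=2: FL=S FR=W RL=S RR=W
cmd 1: advance +2 → t=4, phase=(4,0,4,0) → FL=W FR=S RL=W RR=S
cmd 2: advance +1 → t=5, phase=(5,1,5,1) → FL=W FR=S RL=W RR=S
cmd 3: advance +7 → t=12, phase=(4,0,4,0) → FL=W FR=S RL=W RR=S
cmd 4: advance +5 → t=17, phase=(1,5,1,5) → FL=S FR=W RL=S RR=W
cmd 5: advance +1 → t=18, phase=(2,6,2,6) → FL=S FR=W RL=S RR=W
cmd 6: advance +5 → t=23, phase=(7,3,7,3) → FL=W FR=S RL=W RR=S
cmd 7: advance +1 → t=24, phase=(0,4,0,4) → FL=S FR=W RL=S RR=W
cmd 8: advance +2 → t=26, phase=(2,6,2,6) → FL=S FR=W RL=S RR=W

after cmd 1 (t=4): FL=W FR=S RL=W RR=S
after cmd 2 (t=5): FL=W FR=S RL=W RR=S
after cmd 3 (t=12): FL=W FR=S RL=W RR=S
after cmd 4 (t=17): FL=S FR=W RL=S RR=W
after cmd 5 (t=18): FL=S FR=W RL=S RR=W
after cmd 6 (t=23): FL=W FR=S RL=W RR=S
after cmd 7 (t=24): FL=S FR=W RL=S RR=W
after cmd 8 (t=26): FL=S FR=W RL=S RR=W
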